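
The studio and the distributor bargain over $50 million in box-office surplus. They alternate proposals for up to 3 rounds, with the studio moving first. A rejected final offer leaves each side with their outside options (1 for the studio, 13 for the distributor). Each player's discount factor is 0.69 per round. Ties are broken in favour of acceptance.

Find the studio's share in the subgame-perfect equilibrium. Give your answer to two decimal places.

33.12

Round 3 (the studio proposes): the distributor gets 13 if talks fail, so the studio offers 13 and keeps 37.
Round 2 (the distributor proposes): the studio can get 37 next round, worth 0.69 × 37 = 25.53 now. The distributor offers 25.53 and keeps 50 − 25.53 = 24.47.
Round 1 (the studio proposes): the distributor can get 24.47 next round, worth 0.69 × 24.47 = 16.8843 now, so the studio offers 16.8843, keeping 33.1157.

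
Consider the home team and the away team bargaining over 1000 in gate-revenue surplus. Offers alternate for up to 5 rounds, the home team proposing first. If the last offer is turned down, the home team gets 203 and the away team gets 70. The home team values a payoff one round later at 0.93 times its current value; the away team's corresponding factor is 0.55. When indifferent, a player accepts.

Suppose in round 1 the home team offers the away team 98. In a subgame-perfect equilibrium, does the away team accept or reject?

Accept

Work out the away team's continuation value if the offer is rejected.
Round 5 (the home team proposes): the away team gets 70 if talks fail, so the home team offers 70 and keeps 930.
Round 4 (the away team proposes): the home team can get 930 next round, worth 0.93 × 930 = 864.9 now, so the away team offers 864.9, keeping 135.1.
Round 3 (the home team proposes): the away team can get 135.1 next round, worth 0.55 × 135.1 = 74.305 now. The home team offers 74.305 and keeps 1000 − 74.305 = 925.695.
Round 2 (the away team proposes): the home team can get 925.695 next round, worth 0.93 × 925.695 = 860.89635 now, so the away team offers 860.89635, keeping 139.10365.
So by rejecting in round 1, the away team gets 139.10365 next round, worth 0.55 × 139.10365 = 76.5070075 now.
Offer 98 ≥ 76.5070075, so the away team accepts.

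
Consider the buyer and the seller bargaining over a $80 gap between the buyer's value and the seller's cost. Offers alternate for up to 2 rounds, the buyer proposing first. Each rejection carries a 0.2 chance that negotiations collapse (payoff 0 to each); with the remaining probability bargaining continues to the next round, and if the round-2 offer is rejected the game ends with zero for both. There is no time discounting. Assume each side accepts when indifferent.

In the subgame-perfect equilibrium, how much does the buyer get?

16

Round 2 (the seller proposes): the buyer will accept anything ≥ 0, so the seller offers 0 and keeps 80.
Round 1 (the buyer proposes): rejecting gives the seller an expected 0.8 × 80 = 64; the buyer offers that and keeps 16.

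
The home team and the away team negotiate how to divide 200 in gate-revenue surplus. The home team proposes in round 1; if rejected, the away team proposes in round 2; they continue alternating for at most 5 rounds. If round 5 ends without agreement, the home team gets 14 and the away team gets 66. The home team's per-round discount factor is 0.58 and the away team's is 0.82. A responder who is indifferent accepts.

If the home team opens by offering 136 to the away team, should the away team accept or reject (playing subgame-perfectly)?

Accept

Work out the away team's continuation value if the offer is rejected.
Round 5 (the home team proposes): the away team gets 66 if talks fail, so the home team offers 66 and keeps 134.
Round 4 (the away team proposes): the home team can get 134 next round, worth 0.58 × 134 = 77.72 now. The away team offers 77.72 and keeps 200 − 77.72 = 122.28.
Round 3 (the home team proposes): the away team can get 122.28 next round, worth 0.82 × 122.28 = 100.2696 now, so the home team offers 100.2696, keeping 99.7304.
Round 2 (the away team proposes): the home team can get 99.7304 next round, worth 0.58 × 99.7304 = 57.843632 now, so the away team offers 57.843632, keeping 142.156368.
So by rejecting in round 1, the away team gets 142.156368 next round, worth 0.82 × 142.156368 = 116.56822176 now.
Offer 136 ≥ 116.56822176, so the away team accepts.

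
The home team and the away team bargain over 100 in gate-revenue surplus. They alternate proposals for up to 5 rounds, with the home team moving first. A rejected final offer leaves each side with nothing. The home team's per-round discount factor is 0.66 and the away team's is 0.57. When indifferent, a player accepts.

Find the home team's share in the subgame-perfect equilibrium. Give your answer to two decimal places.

Round 5 (the home team proposes): the away team will accept anything ≥ 0, so the home team offers 0 and keeps 100.
Round 4 (the away team proposes): the home team can get 100 next round, worth 0.66 × 100 = 66 now. The away team offers 66 and keeps 100 − 66 = 34.
Round 3 (the home team proposes): the away team can get 34 next round, worth 0.57 × 34 = 19.38 now, so the home team offers 19.38, keeping 80.62.
Round 2 (the away team proposes): the home team can get 80.62 next round, worth 0.66 × 80.62 = 53.2092 now; the away team offers that and keeps 46.7908.
Round 1 (the home team proposes): the away team can get 46.7908 next round, worth 0.57 × 46.7908 = 26.670756 now. The home team offers 26.670756 and keeps 100 − 26.670756 = 73.329244.

73.33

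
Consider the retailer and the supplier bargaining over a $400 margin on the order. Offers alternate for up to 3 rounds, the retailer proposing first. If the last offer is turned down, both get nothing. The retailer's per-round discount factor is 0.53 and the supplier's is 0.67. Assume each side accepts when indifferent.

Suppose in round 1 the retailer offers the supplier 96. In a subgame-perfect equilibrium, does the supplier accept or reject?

Round 3 (the retailer proposes): the supplier will accept anything ≥ 0, so the retailer offers 0 and keeps 400.
Round 2 (the supplier proposes): the retailer can get 400 next round, worth 0.53 × 400 = 212 now. The supplier offers 212 and keeps 400 − 212 = 188.
So by rejecting in round 1, the supplier gets 188 next round, worth 0.67 × 188 = 125.96 now.
Offer 96 < 125.96, so the supplier rejects.

Reject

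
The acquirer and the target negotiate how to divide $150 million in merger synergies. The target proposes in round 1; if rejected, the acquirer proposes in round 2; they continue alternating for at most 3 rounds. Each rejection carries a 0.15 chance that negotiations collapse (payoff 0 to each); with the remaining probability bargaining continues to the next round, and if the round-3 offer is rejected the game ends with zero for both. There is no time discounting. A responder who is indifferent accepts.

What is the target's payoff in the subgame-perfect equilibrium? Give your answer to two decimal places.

130.88

By backward induction:
Round 3 (the target proposes): the acquirer will accept anything ≥ 0, so the target offers 0 and keeps 150.
Round 2 (the acquirer proposes): rejecting gives the target an expected 0.85 × 150 = 127.5; the acquirer offers that and keeps 22.5.
Round 1 (the target proposes): rejecting gives the acquirer an expected 0.85 × 22.5 = 19.125, so the target offers 19.125, keeping 130.875.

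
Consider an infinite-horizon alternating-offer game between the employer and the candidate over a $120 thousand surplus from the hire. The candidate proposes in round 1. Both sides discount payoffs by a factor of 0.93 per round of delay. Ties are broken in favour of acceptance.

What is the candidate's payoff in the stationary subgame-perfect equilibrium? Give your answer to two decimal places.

62.18

In a stationary SPE each proposer offers the other exactly their discounted continuation value.
If the candidate keeps x when proposing and the employer keeps y when proposing, then x = 120 − 0.93y and y = 120 − 0.93x.
Solving: x = 120(1 − 0.93) / (1 − 0.93·0.93) = 8.4 / 0.1351 ≈ 62.1762.
The employer gets 120 − 62.1762 ≈ 57.8238.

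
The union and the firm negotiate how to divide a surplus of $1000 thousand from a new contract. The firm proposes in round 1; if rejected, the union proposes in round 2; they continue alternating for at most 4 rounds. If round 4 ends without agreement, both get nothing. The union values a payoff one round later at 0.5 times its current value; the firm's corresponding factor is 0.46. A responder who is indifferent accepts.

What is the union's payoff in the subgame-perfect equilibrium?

385

Round 4 (the union proposes): rejection yields 0 for the firm; the union offers 0 and keeps 1000.
Round 3 (the firm proposes): the union can get 1000 next round, worth 0.5 × 1000 = 500 now; the firm offers that and keeps 500.
Round 2 (the union proposes): the firm can get 500 next round, worth 0.46 × 500 = 230 now, so the union offers 230, keeping 770.
Round 1 (the firm proposes): the union can get 770 next round, worth 0.5 × 770 = 385 now; the firm offers that and keeps 615.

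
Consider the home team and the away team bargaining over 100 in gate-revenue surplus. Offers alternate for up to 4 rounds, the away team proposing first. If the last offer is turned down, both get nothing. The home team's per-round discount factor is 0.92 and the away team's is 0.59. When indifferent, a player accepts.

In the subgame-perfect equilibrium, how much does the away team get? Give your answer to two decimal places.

12.34

Round 4 (the home team proposes): rejection yields 0 for the away team; the home team offers 0 and keeps 100.
Round 3 (the away team proposes): the home team can get 100 next round, worth 0.92 × 100 = 92 now; the away team offers that and keeps 8.
Round 2 (the home team proposes): the away team can get 8 next round, worth 0.59 × 8 = 4.72 now, so the home team offers 4.72, keeping 95.28.
Round 1 (the away team proposes): the home team can get 95.28 next round, worth 0.92 × 95.28 = 87.6576 now; the away team offers that and keeps 12.3424.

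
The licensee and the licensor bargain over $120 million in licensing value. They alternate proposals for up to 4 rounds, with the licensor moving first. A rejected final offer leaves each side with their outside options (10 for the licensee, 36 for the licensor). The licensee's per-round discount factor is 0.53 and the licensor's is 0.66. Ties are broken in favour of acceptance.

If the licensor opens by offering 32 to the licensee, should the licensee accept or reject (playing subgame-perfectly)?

Reject

Round 4 (the licensee proposes): the licensor gets 36 if talks fail, so the licensee offers 36 and keeps 84.
Round 3 (the licensor proposes): the licensee can get 84 next round, worth 0.53 × 84 = 44.52 now. The licensor offers 44.52 and keeps 120 − 44.52 = 75.48.
Round 2 (the licensee proposes): the licensor can get 75.48 next round, worth 0.66 × 75.48 = 49.8168 now. The licensee offers 49.8168 and keeps 120 − 49.8168 = 70.1832.
So by rejecting in round 1, the licensee gets 70.1832 next round, worth 0.53 × 70.1832 = 37.197096 now.
Offer 32 < 37.197096, so the licensee rejects.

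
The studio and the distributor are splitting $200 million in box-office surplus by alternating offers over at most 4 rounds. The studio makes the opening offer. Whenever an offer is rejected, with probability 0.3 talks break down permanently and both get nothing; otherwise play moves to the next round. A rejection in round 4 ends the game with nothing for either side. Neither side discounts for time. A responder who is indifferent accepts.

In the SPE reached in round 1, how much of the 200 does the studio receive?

89.4

By backward induction:
Round 4 (the distributor proposes): rejection yields 0 for the studio; the distributor offers 0 and keeps 200.
Round 3 (the studio proposes): rejecting gives the distributor an expected 0.7 × 200 = 140; the studio offers that and keeps 60.
Round 2 (the distributor proposes): rejecting gives the studio an expected 0.7 × 60 = 42. The distributor offers 42 and keeps 200 − 42 = 158.
Round 1 (the studio proposes): rejecting gives the distributor an expected 0.7 × 158 = 110.6. The studio offers 110.6 and keeps 200 − 110.6 = 89.4.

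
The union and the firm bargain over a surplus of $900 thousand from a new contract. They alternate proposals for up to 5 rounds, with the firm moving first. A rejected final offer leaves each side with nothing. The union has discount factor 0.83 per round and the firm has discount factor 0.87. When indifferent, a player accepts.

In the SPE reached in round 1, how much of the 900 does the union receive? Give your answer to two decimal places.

Round 5 (the firm proposes): the union will accept anything ≥ 0, so the firm offers 0 and keeps 900.
Round 4 (the union proposes): the firm can get 900 next round, worth 0.87 × 900 = 783 now, so the union offers 783, keeping 117.
Round 3 (the firm proposes): the union can get 117 next round, worth 0.83 × 117 = 97.11 now, so the firm offers 97.11, keeping 802.89.
Round 2 (the union proposes): the firm can get 802.89 next round, worth 0.87 × 802.89 = 698.5143 now. The union offers 698.5143 and keeps 900 − 698.5143 = 201.4857.
Round 1 (the firm proposes): the union can get 201.4857 next round, worth 0.83 × 201.4857 = 167.233131 now. The firm offers 167.233131 and keeps 900 − 167.233131 = 732.766869.

167.23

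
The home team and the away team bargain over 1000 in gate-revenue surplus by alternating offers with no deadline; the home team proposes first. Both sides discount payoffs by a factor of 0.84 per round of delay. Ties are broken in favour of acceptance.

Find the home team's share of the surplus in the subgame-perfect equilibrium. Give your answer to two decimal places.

In a stationary SPE each proposer offers the other exactly their discounted continuation value.
If the home team keeps x when proposing and the away team keeps y when proposing, then x = 1000 − 0.84y and y = 1000 − 0.84x.
Solving: x = 1000(1 − 0.84) / (1 − 0.84·0.84) = 160 / 0.2944 ≈ 543.4783.
The away team gets 1000 − 543.4783 ≈ 456.5217.

543.48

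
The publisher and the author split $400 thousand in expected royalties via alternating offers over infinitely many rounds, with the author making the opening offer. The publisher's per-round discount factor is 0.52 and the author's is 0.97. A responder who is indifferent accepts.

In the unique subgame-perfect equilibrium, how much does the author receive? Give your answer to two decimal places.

387.41

When the author proposes, the publisher accepts any offer worth at least 0.52 times what the publisher would get by proposing next round; and vice versa.
This gives x = 400 − 0.52y and y = 400 − 0.97x, where x and y are each side's share when it proposes.
Hence (1 − 0.52·0.97)x = 400(1 − 0.52), i.e. 0.4956·x = 192.
x ≈ 387.4092; the publisher's share is 400 − x ≈ 12.5908.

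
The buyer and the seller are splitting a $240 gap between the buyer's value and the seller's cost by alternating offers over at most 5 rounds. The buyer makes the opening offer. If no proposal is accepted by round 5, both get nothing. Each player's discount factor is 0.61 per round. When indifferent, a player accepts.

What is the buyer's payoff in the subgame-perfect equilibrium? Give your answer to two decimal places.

161.66

Round 5 (the buyer proposes): rejection yields 0 for the seller; the buyer offers 0 and keeps 240.
Round 4 (the seller proposes): the buyer can get 240 next round, worth 0.61 × 240 = 146.4 now; the seller offers that and keeps 93.6.
Round 3 (the buyer proposes): the seller can get 93.6 next round, worth 0.61 × 93.6 = 57.096 now, so the buyer offers 57.096, keeping 182.904.
Round 2 (the seller proposes): the buyer can get 182.904 next round, worth 0.61 × 182.904 = 111.57144 now; the seller offers that and keeps 128.42856.
Round 1 (the buyer proposes): the seller can get 128.42856 next round, worth 0.61 × 128.42856 = 78.3414216 now. The buyer offers 78.3414216 and keeps 240 − 78.3414216 = 161.6585784.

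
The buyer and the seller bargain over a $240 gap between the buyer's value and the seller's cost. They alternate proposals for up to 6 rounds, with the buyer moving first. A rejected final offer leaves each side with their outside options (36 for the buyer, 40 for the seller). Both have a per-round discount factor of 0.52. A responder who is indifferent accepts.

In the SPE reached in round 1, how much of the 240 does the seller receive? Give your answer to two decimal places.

83.86

Round 6 (the seller proposes): the buyer gets 36 if talks fail, so the seller offers 36 and keeps 204.
Round 5 (the buyer proposes): the seller can get 204 next round, worth 0.52 × 204 = 106.08 now; the buyer offers that and keeps 133.92.
Round 4 (the seller proposes): the buyer can get 133.92 next round, worth 0.52 × 133.92 = 69.6384 now. The seller offers 69.6384 and keeps 240 − 69.6384 = 170.3616.
Round 3 (the buyer proposes): the seller can get 170.3616 next round, worth 0.52 × 170.3616 = 88.588032 now, so the buyer offers 88.588032, keeping 151.411968.
Round 2 (the seller proposes): the buyer can get 151.411968 next round, worth 0.52 × 151.411968 = 78.73422336 now, so the seller offers 78.73422336, keeping 161.26577664.
Round 1 (the buyer proposes): the seller can get 161.26577664 next round, worth 0.52 × 161.26577664 = 83.8582038528 now; the buyer offers that and keeps 156.1417961472.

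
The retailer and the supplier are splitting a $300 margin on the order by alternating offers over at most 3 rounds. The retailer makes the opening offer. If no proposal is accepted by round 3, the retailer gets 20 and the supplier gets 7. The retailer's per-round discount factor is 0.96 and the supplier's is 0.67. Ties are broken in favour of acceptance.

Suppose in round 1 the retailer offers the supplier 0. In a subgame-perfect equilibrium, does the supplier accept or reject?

Reject

Round 3 (the retailer proposes): the supplier gets 7 if talks fail, so the retailer offers 7 and keeps 293.
Round 2 (the supplier proposes): the retailer can get 293 next round, worth 0.96 × 293 = 281.28 now, so the supplier offers 281.28, keeping 18.72.
So by rejecting in round 1, the supplier gets 18.72 next round, worth 0.67 × 18.72 = 12.5424 now.
Offer 0 < 12.5424, so the supplier rejects.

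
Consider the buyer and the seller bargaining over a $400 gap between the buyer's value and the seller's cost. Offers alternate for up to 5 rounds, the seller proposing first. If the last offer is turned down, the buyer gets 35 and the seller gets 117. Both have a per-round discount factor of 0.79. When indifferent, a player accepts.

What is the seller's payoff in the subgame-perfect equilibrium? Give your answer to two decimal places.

278.59

Round 5 (the seller proposes): the buyer gets 35 if talks fail, so the seller offers 35 and keeps 365.
Round 4 (the buyer proposes): the seller can get 365 next round, worth 0.79 × 365 = 288.35 now; the buyer offers that and keeps 111.65.
Round 3 (the seller proposes): the buyer can get 111.65 next round, worth 0.79 × 111.65 = 88.2035 now; the seller offers that and keeps 311.7965.
Round 2 (the buyer proposes): the seller can get 311.7965 next round, worth 0.79 × 311.7965 = 246.319235 now. The buyer offers 246.319235 and keeps 400 − 246.319235 = 153.680765.
Round 1 (the seller proposes): the buyer can get 153.680765 next round, worth 0.79 × 153.680765 = 121.40780435 now, so the seller offers 121.40780435, keeping 278.59219565.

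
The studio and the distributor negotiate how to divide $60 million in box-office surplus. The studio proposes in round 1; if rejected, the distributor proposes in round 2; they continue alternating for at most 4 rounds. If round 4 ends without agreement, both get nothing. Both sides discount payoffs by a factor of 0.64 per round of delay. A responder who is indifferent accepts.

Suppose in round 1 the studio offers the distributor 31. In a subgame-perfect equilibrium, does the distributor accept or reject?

Accept

Round 4 (the distributor proposes): the studio will accept anything ≥ 0, so the distributor offers 0 and keeps 60.
Round 3 (the studio proposes): the distributor can get 60 next round, worth 0.64 × 60 = 38.4 now; the studio offers that and keeps 21.6.
Round 2 (the distributor proposes): the studio can get 21.6 next round, worth 0.64 × 21.6 = 13.824 now; the distributor offers that and keeps 46.176.
So by rejecting in round 1, the distributor gets 46.176 next round, worth 0.64 × 46.176 = 29.55264 now.
Offer 31 ≥ 29.55264, so the distributor accepts.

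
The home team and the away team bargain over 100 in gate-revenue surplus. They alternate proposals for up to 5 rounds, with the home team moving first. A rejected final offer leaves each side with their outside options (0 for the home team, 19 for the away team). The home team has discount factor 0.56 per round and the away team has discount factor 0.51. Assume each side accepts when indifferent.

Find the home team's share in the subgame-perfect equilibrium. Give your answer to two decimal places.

Round 5 (the home team proposes): the away team gets 19 if talks fail, so the home team offers 19 and keeps 81.
Round 4 (the away team proposes): the home team can get 81 next round, worth 0.56 × 81 = 45.36 now; the away team offers that and keeps 54.64.
Round 3 (the home team proposes): the away team can get 54.64 next round, worth 0.51 × 54.64 = 27.8664 now. The home team offers 27.8664 and keeps 100 − 27.8664 = 72.1336.
Round 2 (the away team proposes): the home team can get 72.1336 next round, worth 0.56 × 72.1336 = 40.394816 now, so the away team offers 40.394816, keeping 59.605184.
Round 1 (the home team proposes): the away team can get 59.605184 next round, worth 0.51 × 59.605184 = 30.39864384 now, so the home team offers 30.39864384, keeping 69.60135616.

69.60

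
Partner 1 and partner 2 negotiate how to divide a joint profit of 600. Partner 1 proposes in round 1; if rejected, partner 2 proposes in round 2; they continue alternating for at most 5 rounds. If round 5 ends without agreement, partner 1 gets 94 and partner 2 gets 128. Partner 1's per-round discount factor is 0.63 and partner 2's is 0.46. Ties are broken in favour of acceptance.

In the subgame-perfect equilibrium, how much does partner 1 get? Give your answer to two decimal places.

457.54

Round 5 (partner 1 proposes): partner 2 gets 128 if talks fail, so partner 1 offers 128 and keeps 472.
Round 4 (partner 2 proposes): partner 1 can get 472 next round, worth 0.63 × 472 = 297.36 now. Partner 2 offers 297.36 and keeps 600 − 297.36 = 302.64.
Round 3 (partner 1 proposes): partner 2 can get 302.64 next round, worth 0.46 × 302.64 = 139.2144 now. Partner 1 offers 139.2144 and keeps 600 − 139.2144 = 460.7856.
Round 2 (partner 2 proposes): partner 1 can get 460.7856 next round, worth 0.63 × 460.7856 = 290.294928 now, so partner 2 offers 290.294928, keeping 309.705072.
Round 1 (partner 1 proposes): partner 2 can get 309.705072 next round, worth 0.46 × 309.705072 = 142.46433312 now; partner 1 offers that and keeps 457.53566688.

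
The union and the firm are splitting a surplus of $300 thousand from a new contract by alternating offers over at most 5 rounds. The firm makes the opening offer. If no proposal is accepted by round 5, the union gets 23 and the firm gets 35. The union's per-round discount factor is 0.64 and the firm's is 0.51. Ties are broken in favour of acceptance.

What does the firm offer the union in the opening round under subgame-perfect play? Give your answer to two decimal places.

Round 5 (the firm proposes): the union gets 23 if talks fail, so the firm offers 23 and keeps 277.
Round 4 (the union proposes): the firm can get 277 next round, worth 0.51 × 277 = 141.27 now. The union offers 141.27 and keeps 300 − 141.27 = 158.73.
Round 3 (the firm proposes): the union can get 158.73 next round, worth 0.64 × 158.73 = 101.5872 now. The firm offers 101.5872 and keeps 300 − 101.5872 = 198.4128.
Round 2 (the union proposes): the firm can get 198.4128 next round, worth 0.51 × 198.4128 = 101.190528 now. The union offers 101.190528 and keeps 300 − 101.190528 = 198.809472.
Round 1 (the firm proposes): the union can get 198.809472 next round, worth 0.64 × 198.809472 = 127.23806208 now. The firm offers 127.23806208 and keeps 300 − 127.23806208 = 172.76193792.

127.24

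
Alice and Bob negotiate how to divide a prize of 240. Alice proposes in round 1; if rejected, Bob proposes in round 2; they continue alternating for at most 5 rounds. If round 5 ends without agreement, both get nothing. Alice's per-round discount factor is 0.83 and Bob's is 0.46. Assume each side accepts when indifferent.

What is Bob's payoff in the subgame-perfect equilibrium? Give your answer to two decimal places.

25.93

Round 5 (Alice proposes): rejection yields 0 for Bob; Alice offers 0 and keeps 240.
Round 4 (Bob proposes): Alice can get 240 next round, worth 0.83 × 240 = 199.2 now. Bob offers 199.2 and keeps 240 − 199.2 = 40.8.
Round 3 (Alice proposes): Bob can get 40.8 next round, worth 0.46 × 40.8 = 18.768 now; Alice offers that and keeps 221.232.
Round 2 (Bob proposes): Alice can get 221.232 next round, worth 0.83 × 221.232 = 183.62256 now. Bob offers 183.62256 and keeps 240 − 183.62256 = 56.37744.
Round 1 (Alice proposes): Bob can get 56.37744 next round, worth 0.46 × 56.37744 = 25.9336224 now, so Alice offers 25.9336224, keeping 214.0663776.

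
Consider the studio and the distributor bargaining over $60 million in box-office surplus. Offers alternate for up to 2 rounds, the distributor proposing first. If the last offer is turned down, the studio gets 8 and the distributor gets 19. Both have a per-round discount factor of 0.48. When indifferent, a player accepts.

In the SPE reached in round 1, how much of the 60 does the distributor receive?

40.32

Solve by backward induction from round 2.
Round 2 (the studio proposes): the distributor gets 19 if talks fail, so the studio offers 19 and keeps 41.
Round 1 (the distributor proposes): the studio can get 41 next round, worth 0.48 × 41 = 19.68 now. The distributor offers 19.68 and keeps 60 − 19.68 = 40.32.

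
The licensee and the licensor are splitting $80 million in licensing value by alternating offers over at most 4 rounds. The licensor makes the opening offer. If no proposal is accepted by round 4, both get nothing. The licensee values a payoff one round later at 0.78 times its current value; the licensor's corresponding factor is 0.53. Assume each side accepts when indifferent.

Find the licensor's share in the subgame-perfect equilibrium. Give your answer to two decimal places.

Round 4 (the licensee proposes): the licensor will accept anything ≥ 0, so the licensee offers 0 and keeps 80.
Round 3 (the licensor proposes): the licensee can get 80 next round, worth 0.78 × 80 = 62.4 now. The licensor offers 62.4 and keeps 80 − 62.4 = 17.6.
Round 2 (the licensee proposes): the licensor can get 17.6 next round, worth 0.53 × 17.6 = 9.328 now. The licensee offers 9.328 and keeps 80 − 9.328 = 70.672.
Round 1 (the licensor proposes): the licensee can get 70.672 next round, worth 0.78 × 70.672 = 55.12416 now. The licensor offers 55.12416 and keeps 80 − 55.12416 = 24.87584.

24.88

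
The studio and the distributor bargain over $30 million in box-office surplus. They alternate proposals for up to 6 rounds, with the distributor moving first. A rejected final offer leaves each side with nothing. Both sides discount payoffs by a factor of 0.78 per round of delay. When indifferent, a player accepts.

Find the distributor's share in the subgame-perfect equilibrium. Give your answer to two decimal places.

13.06

Round 6 (the studio proposes): the distributor will accept anything ≥ 0, so the studio offers 0 and keeps 30.
Round 5 (the distributor proposes): the studio can get 30 next round, worth 0.78 × 30 = 23.4 now; the distributor offers that and keeps 6.6.
Round 4 (the studio proposes): the distributor can get 6.6 next round, worth 0.78 × 6.6 = 5.148 now, so the studio offers 5.148, keeping 24.852.
Round 3 (the distributor proposes): the studio can get 24.852 next round, worth 0.78 × 24.852 = 19.38456 now; the distributor offers that and keeps 10.61544.
Round 2 (the studio proposes): the distributor can get 10.61544 next round, worth 0.78 × 10.61544 = 8.2800432 now. The studio offers 8.2800432 and keeps 30 − 8.2800432 = 21.7199568.
Round 1 (the distributor proposes): the studio can get 21.7199568 next round, worth 0.78 × 21.7199568 = 16.941566304 now; the distributor offers that and keeps 13.058433696.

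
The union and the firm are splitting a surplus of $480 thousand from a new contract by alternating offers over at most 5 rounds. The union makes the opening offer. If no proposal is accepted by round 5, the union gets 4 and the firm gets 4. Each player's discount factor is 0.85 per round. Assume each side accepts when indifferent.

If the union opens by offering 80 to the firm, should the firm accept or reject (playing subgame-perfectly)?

Round 5 (the union proposes): the firm gets 4 if talks fail, so the union offers 4 and keeps 476.
Round 4 (the firm proposes): the union can get 476 next round, worth 0.85 × 476 = 404.6 now, so the firm offers 404.6, keeping 75.4.
Round 3 (the union proposes): the firm can get 75.4 next round, worth 0.85 × 75.4 = 64.09 now; the union offers that and keeps 415.91.
Round 2 (the firm proposes): the union can get 415.91 next round, worth 0.85 × 415.91 = 353.5235 now. The firm offers 353.5235 and keeps 480 − 353.5235 = 126.4765.
So by rejecting in round 1, the firm gets 126.4765 next round, worth 0.85 × 126.4765 = 107.505025 now.
Offer 80 < 107.505025, so the firm rejects.

Reject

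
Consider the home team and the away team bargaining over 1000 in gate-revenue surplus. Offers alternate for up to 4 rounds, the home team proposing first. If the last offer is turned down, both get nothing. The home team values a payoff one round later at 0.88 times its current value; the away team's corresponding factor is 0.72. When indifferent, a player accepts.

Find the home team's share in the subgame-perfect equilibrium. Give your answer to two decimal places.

457.41

By backward induction:
Round 4 (the away team proposes): the home team will accept anything ≥ 0, so the away team offers 0 and keeps 1000.
Round 3 (the home team proposes): the away team can get 1000 next round, worth 0.72 × 1000 = 720 now, so the home team offers 720, keeping 280.
Round 2 (the away team proposes): the home team can get 280 next round, worth 0.88 × 280 = 246.4 now, so the away team offers 246.4, keeping 753.6.
Round 1 (the home team proposes): the away team can get 753.6 next round, worth 0.72 × 753.6 = 542.592 now. The home team offers 542.592 and keeps 1000 − 542.592 = 457.408.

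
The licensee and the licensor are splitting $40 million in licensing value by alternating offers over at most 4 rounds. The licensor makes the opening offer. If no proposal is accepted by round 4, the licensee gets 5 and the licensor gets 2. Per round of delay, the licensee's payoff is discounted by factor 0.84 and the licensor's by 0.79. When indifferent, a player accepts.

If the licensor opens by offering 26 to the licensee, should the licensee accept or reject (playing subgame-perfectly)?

Reject

Round 4 (the licensee proposes): the licensor gets 2 if talks fail, so the licensee offers 2 and keeps 38.
Round 3 (the licensor proposes): the licensee can get 38 next round, worth 0.84 × 38 = 31.92 now, so the licensor offers 31.92, keeping 8.08.
Round 2 (the licensee proposes): the licensor can get 8.08 next round, worth 0.79 × 8.08 = 6.3832 now; the licensee offers that and keeps 33.6168.
So by rejecting in round 1, the licensee gets 33.6168 next round, worth 0.84 × 33.6168 = 28.238112 now.
Offer 26 < 28.238112, so the licensee rejects.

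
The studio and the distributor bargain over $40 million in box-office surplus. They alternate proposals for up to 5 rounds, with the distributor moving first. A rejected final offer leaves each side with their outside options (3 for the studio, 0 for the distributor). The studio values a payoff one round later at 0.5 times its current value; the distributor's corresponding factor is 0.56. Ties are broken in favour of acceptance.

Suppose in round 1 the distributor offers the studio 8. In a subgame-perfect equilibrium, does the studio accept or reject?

Reject

Work out the studio's continuation value if the offer is rejected.
Round 5 (the distributor proposes): the studio gets 3 if talks fail, so the distributor offers 3 and keeps 37.
Round 4 (the studio proposes): the distributor can get 37 next round, worth 0.56 × 37 = 20.72 now. The studio offers 20.72 and keeps 40 − 20.72 = 19.28.
Round 3 (the distributor proposes): the studio can get 19.28 next round, worth 0.5 × 19.28 = 9.64 now, so the distributor offers 9.64, keeping 30.36.
Round 2 (the studio proposes): the distributor can get 30.36 next round, worth 0.56 × 30.36 = 17.0016 now; the studio offers that and keeps 22.9984.
So by rejecting in round 1, the studio gets 22.9984 next round, worth 0.5 × 22.9984 = 11.4992 now.
Offer 8 < 11.4992, so the studio rejects.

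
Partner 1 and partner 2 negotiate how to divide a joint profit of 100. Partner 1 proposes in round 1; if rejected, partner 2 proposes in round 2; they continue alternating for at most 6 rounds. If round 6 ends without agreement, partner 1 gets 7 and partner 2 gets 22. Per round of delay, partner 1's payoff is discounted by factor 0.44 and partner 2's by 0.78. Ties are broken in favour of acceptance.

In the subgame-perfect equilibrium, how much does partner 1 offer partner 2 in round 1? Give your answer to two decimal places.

67.22

Round 6 (partner 2 proposes): partner 1 gets 7 if talks fail, so partner 2 offers 7 and keeps 93.
Round 5 (partner 1 proposes): partner 2 can get 93 next round, worth 0.78 × 93 = 72.54 now, so partner 1 offers 72.54, keeping 27.46.
Round 4 (partner 2 proposes): partner 1 can get 27.46 next round, worth 0.44 × 27.46 = 12.0824 now, so partner 2 offers 12.0824, keeping 87.9176.
Round 3 (partner 1 proposes): partner 2 can get 87.9176 next round, worth 0.78 × 87.9176 = 68.575728 now; partner 1 offers that and keeps 31.424272.
Round 2 (partner 2 proposes): partner 1 can get 31.424272 next round, worth 0.44 × 31.424272 = 13.82667968 now; partner 2 offers that and keeps 86.17332032.
Round 1 (partner 1 proposes): partner 2 can get 86.17332032 next round, worth 0.78 × 86.17332032 = 67.2151898496 now; partner 1 offers that and keeps 32.7848101504.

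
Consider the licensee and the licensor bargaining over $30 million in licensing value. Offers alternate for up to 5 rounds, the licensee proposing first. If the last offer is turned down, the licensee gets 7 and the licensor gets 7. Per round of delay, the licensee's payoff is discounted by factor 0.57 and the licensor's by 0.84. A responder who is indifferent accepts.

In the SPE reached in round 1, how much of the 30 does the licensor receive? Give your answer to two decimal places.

Work backward from the last round.
Round 5 (the licensee proposes): the licensor gets 7 if talks fail, so the licensee offers 7 and keeps 23.
Round 4 (the licensor proposes): the licensee can get 23 next round, worth 0.57 × 23 = 13.11 now; the licensor offers that and keeps 16.89.
Round 3 (the licensee proposes): the licensor can get 16.89 next round, worth 0.84 × 16.89 = 14.1876 now. The licensee offers 14.1876 and keeps 30 − 14.1876 = 15.8124.
Round 2 (the licensor proposes): the licensee can get 15.8124 next round, worth 0.57 × 15.8124 = 9.013068 now; the licensor offers that and keeps 20.986932.
Round 1 (the licensee proposes): the licensor can get 20.986932 next round, worth 0.84 × 20.986932 = 17.62902288 now. The licensee offers 17.62902288 and keeps 30 − 17.62902288 = 12.37097712.

17.63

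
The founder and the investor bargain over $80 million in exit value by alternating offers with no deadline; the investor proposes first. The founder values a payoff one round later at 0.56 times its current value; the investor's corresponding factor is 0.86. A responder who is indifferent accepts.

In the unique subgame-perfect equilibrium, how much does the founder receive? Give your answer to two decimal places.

In a stationary SPE each proposer offers the other exactly their discounted continuation value.
If the investor keeps x when proposing and the founder keeps y when proposing, then x = 80 − 0.56y and y = 80 − 0.86x.
Solving: x = 80(1 − 0.56) / (1 − 0.86·0.56) = 35.2 / 0.5184 ≈ 67.9012.
The founder gets 80 − 67.9012 ≈ 12.0988.

12.10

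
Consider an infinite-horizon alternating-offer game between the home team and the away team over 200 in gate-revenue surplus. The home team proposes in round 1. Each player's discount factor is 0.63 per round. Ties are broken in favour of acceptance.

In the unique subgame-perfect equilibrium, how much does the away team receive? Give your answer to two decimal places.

77.30

Let x be the home team's share when the home team proposes and y be the away team's share when the away team proposes.
The away team accepts iff offered ≥ 0.63·y, so x = 200 − 0.63y. Symmetrically y = 200 − 0.63x.
Substituting: x = 200 − 0.63(200 − 0.63x), giving x(1 − 0.63·0.63) = 200(1 − 0.63).
So x = 200 × 0.37 / 0.6031 ≈ 122.6994, and the away team receives 200 − x ≈ 77.3006.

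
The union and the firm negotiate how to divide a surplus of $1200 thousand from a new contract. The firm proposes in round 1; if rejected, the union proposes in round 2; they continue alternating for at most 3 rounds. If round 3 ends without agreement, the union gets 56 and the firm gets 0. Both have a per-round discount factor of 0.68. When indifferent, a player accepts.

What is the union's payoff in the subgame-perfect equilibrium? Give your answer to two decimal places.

287.01

Round 3 (the firm proposes): the union gets 56 if talks fail, so the firm offers 56 and keeps 1144.
Round 2 (the union proposes): the firm can get 1144 next round, worth 0.68 × 1144 = 777.92 now. The union offers 777.92 and keeps 1200 − 777.92 = 422.08.
Round 1 (the firm proposes): the union can get 422.08 next round, worth 0.68 × 422.08 = 287.0144 now; the firm offers that and keeps 912.9856.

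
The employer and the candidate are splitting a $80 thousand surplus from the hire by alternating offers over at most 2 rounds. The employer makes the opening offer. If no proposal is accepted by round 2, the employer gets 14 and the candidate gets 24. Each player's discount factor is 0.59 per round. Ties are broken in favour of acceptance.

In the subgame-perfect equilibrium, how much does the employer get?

Solve by backward induction from round 2.
Round 2 (the candidate proposes): the employer gets 14 if talks fail, so the candidate offers 14 and keeps 66.
Round 1 (the employer proposes): the candidate can get 66 next round, worth 0.59 × 66 = 38.94 now, so the employer offers 38.94, keeping 41.06.

41.06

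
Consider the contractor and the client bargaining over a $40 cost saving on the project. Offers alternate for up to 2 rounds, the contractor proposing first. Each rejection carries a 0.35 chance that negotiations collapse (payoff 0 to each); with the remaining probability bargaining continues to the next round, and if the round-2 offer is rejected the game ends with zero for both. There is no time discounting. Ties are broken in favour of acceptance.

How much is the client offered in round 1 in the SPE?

Round 2 (the client proposes): the contractor will accept anything ≥ 0, so the client offers 0 and keeps 40.
Round 1 (the contractor proposes): rejecting gives the client an expected 0.65 × 40 = 26, so the contractor offers 26, keeping 14.

26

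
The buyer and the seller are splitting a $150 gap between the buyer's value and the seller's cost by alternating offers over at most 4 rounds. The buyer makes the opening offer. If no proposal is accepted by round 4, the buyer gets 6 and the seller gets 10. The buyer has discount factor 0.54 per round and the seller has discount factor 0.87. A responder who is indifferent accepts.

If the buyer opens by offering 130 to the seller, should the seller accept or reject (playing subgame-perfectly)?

Work out the seller's continuation value if the offer is rejected.
Round 4 (the seller proposes): the buyer gets 6 if talks fail, so the seller offers 6 and keeps 144.
Round 3 (the buyer proposes): the seller can get 144 next round, worth 0.87 × 144 = 125.28 now, so the buyer offers 125.28, keeping 24.72.
Round 2 (the seller proposes): the buyer can get 24.72 next round, worth 0.54 × 24.72 = 13.3488 now. The seller offers 13.3488 and keeps 150 − 13.3488 = 136.6512.
So by rejecting in round 1, the seller gets 136.6512 next round, worth 0.87 × 136.6512 = 118.886544 now.
Offer 130 ≥ 118.886544, so the seller accepts.

Accept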